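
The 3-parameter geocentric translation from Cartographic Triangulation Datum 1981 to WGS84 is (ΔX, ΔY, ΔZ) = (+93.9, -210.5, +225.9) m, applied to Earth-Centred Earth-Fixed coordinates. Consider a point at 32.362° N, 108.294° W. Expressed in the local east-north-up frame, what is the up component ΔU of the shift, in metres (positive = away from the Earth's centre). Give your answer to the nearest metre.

At φ = 32.362°, λ = -108.294°: sin φ = 0.535267, cos φ = 0.844683, sin λ = -0.949458, cos λ = -0.313893.
ΔU = cos φ cos λ·ΔX + cos φ sin λ·ΔY + sin φ·ΔZ = (0.844683)(-0.313893)(93.9) + (0.844683)(-0.949458)(-210.5) + (0.535267)(225.9) = 264.84 m.

ΔU = 265 m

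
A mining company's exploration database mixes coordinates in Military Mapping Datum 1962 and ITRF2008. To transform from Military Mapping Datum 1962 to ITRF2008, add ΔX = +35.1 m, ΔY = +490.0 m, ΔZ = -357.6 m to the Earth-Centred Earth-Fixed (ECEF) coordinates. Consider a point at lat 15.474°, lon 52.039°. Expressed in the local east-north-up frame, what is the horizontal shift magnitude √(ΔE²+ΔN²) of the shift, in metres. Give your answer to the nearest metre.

530 m

The local east axis at (φ, λ) is (−sin λ, cos λ, 0), so ΔE = −sin(52.039°)·35.1 + cos(52.039°)·490.0 = 273.74 m.
The local north axis is (−sin φ cos λ, −sin φ sin λ, cos φ), giving ΔN = -5.760 − 103.073 − 344.638 = -453.47 m.
Horizontal magnitude = √(ΔE² + ΔN²) = √(273.74² + (-453.47)²) = 529.69 m.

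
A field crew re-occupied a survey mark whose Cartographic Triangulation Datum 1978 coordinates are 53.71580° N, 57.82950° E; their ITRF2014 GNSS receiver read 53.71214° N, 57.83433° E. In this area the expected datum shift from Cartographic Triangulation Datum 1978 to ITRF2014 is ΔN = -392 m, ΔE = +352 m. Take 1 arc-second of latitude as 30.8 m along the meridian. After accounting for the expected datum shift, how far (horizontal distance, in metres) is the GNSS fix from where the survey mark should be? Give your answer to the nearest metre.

Observed coordinate differences: Δφ = -0.00366°, Δλ = +0.00483°.
Converting to metres (1° lat = 110880 m, cos φ = 0.591791): observed ΔN = -405.8 m, observed ΔE = 316.9 m.
Subtracting the expected shift leaves a residual of -405.8 − (-392) = -13.8 m north and 316.9 − (352) = -35.1 m east.
Residual distance = √((-13.8)² + (-35.1)²) = 37.7 m.

38 m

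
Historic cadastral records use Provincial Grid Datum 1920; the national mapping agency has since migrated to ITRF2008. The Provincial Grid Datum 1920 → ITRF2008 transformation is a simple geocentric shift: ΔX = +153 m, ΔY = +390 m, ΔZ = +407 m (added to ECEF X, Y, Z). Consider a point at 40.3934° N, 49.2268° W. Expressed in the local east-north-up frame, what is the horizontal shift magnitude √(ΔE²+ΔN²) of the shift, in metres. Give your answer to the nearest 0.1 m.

572.7 m

The local east axis at (φ, λ) is (−sin λ, cos λ, 0), so ΔE = −sin(-49.2268°)·153 + cos(-49.2268°)·390 = 370.56 m.
The local north axis is (−sin φ cos λ, −sin φ sin λ, cos φ), giving ΔN = -64.751 + 191.395 + 309.976 = 436.62 m.
Horizontal magnitude = √(ΔE² + ΔN²) = √(370.56² + 436.62²) = 572.67 m.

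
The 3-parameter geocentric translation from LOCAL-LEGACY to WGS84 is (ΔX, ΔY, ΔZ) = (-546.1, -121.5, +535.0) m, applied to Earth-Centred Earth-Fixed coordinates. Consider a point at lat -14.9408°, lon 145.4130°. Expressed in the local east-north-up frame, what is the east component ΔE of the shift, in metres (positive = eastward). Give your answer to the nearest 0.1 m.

At φ = -14.9408°, λ = 145.4130°: sin φ = -0.257821, cos φ = 0.966193, sin λ = 0.567657, cos λ = -0.823265.
ΔE = −sin λ·ΔX + cos λ·ΔY = −(0.567657)·(-546.1) + (-0.823265)·(-121.5) = 410.02 m.

ΔE = 410.0 m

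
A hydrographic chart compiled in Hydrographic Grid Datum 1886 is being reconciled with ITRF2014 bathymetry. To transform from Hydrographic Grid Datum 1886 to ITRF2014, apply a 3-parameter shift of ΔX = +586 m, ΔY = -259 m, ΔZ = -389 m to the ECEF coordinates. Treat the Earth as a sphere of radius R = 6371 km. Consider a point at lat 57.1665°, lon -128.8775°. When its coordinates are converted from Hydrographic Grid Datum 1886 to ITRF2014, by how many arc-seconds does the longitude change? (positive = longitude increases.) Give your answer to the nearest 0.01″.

Δλ = 36.95″

sin φ = 0.840250, cos φ = 0.542200, sin λ = -0.778490, cos λ = -0.627657.
East component: ΔE = −sin λ·ΔX + cos λ·ΔY = −(-0.778490)(586) + (-0.627657)(-259) = 618.76 m.
1° of latitude spans πR/180 = 111195 m; at latitude φ, 1° of longitude spans that × cos φ = 60289.8 m, so Δλ = 618.76 / 60289.8 × 3600 = 36.947″.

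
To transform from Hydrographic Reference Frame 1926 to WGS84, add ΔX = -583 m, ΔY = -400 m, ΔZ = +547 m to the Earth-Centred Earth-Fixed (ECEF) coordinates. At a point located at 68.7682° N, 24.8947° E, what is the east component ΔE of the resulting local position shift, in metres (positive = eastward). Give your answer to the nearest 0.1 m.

The local east axis at (φ, λ) is (−sin λ, cos λ, 0), so ΔE = −sin(24.8947°)·(-583) + cos(24.8947°)·(-400) = -117.42 m.

ΔE = -117.4 m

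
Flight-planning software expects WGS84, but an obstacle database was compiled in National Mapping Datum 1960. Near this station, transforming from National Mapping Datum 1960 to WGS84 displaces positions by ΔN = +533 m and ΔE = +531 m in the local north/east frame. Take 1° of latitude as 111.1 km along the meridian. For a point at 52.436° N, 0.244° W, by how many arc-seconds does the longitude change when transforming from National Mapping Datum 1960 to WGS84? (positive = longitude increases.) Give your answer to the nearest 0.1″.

Δλ = 28.2″

At latitude 52.436°, cos φ = 0.609647.
1° of longitude at this latitude = 111.1 × cos φ = 67.73 km, so Δλ = 531.0 / 67731.8 = 0.0078397° = 28.223″.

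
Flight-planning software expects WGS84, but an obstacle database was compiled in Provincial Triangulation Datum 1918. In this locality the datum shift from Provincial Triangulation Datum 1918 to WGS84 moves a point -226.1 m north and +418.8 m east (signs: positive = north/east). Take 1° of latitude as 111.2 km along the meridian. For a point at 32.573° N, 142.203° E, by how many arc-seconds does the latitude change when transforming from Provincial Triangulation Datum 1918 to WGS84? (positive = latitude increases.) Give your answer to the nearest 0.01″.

1° of latitude = 111.2 km, so Δφ = -226.1 / 111200 = -0.0020333° = -7.320″.

Δφ = -7.32″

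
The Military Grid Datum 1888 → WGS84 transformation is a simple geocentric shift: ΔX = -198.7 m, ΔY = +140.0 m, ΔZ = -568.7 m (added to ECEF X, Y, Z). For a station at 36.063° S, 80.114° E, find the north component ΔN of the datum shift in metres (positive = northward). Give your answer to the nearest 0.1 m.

ΔN = -398.6 m

The local north axis is (−sin φ cos λ, −sin φ sin λ, cos φ), giving ΔN = -20.082 + 81.191 − 459.720 = -398.61 m.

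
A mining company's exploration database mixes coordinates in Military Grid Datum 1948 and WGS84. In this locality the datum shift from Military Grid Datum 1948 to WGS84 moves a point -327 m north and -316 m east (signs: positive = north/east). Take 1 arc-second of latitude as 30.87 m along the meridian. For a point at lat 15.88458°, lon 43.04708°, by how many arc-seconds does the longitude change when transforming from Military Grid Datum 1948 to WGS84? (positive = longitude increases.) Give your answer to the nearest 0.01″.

Δλ = -10.64″

At latitude 15.88458°, cos φ = 0.961815.
1″ of longitude at this latitude = 30.87 × cos φ = 29.6912 m, so Δλ = -316.0 / 29.6912 = -10.643″.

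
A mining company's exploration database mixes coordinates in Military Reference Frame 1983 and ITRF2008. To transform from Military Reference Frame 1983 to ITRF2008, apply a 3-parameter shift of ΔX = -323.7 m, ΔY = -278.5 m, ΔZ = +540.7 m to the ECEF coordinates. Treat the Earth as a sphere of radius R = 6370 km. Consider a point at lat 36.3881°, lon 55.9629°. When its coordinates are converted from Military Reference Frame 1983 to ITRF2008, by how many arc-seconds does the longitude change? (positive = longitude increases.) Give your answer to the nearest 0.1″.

Δλ = 4.5″

sin φ = 0.593252, cos φ = 0.805017, sin λ = 0.828675, cos λ = 0.559730.
East component: ΔE = −sin λ·ΔX + cos λ·ΔY = −(0.828675)(-323.7) + (0.559730)(-278.5) = 112.36 m.
1° of latitude spans πR/180 = 111177 m; at latitude φ, 1° of longitude spans that × cos φ = 89499.8 m, so Δλ = 112.36 / 89499.8 × 3600 = 4.519″.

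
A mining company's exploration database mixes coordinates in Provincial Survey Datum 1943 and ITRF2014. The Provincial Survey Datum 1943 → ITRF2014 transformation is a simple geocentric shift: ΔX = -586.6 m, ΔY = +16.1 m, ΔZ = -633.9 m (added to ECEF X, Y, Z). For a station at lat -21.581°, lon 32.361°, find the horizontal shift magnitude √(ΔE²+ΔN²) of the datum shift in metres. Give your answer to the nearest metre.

At φ = -21.581°, λ = 32.361°: sin φ = -0.367816, cos φ = 0.929899, sin λ = 0.535252, cos λ = 0.844692.
ΔE = −sin λ·ΔX + cos λ·ΔY = −(0.535252)·(-586.6) + (0.844692)·(16.1) = 327.58 m.
ΔN = −sin φ cos λ·ΔX − sin φ sin λ·ΔY + cos φ·ΔZ = −(-0.367816)(0.844692)(-586.6) − (-0.367816)(0.535252)(16.1) + (0.929899)(-633.9) = -768.54 m.
Horizontal magnitude = √(ΔE² + ΔN²) = √(327.58² + (-768.54)²) = 835.45 m.

835 m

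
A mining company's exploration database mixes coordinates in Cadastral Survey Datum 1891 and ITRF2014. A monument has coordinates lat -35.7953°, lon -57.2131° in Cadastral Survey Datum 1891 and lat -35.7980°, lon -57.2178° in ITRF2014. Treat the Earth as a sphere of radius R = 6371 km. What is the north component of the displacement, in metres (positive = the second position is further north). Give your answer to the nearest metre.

ΔN = -300 m

Δφ = -35.7980° − -35.7953° = -0.0027°; Δλ = -57.2178° − -57.2131° = -0.0047°.
1° along a meridian = πR/180 = 111195 m.
ΔN = Δφ × 111195 = -300.2 m; ΔE = Δλ × 111195 × cos(-35.7953°) = -0.0047 × 111195 × 0.811112 = -423.9 m.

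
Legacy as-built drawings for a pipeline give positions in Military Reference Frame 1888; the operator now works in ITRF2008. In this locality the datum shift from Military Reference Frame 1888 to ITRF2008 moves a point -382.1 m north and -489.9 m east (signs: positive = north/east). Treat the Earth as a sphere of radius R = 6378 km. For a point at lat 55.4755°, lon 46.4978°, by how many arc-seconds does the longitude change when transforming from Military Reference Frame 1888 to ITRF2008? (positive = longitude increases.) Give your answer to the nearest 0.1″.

Δλ = -28.0″

At latitude 55.4755°, cos φ = 0.566759.
One radian of longitude at latitude φ spans R cos φ, so Δλ = ΔE / (R cos φ) = -489.9 / (6378000 × 0.566759) = -1.3553e-04 rad = -27.954″.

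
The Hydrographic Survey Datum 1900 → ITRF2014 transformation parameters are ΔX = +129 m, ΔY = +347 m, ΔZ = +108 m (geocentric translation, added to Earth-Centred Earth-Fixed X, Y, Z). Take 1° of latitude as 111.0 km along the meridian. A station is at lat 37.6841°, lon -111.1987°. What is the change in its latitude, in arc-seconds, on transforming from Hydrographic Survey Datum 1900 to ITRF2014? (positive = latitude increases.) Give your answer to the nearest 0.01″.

Δφ = 10.11″

sin φ = 0.611307, cos φ = 0.791393, sin λ = -0.932332, cos λ = -0.361603.
North component: ΔN = −sin φ cos λ·ΔX − sin φ sin λ·ΔY + cos φ·ΔZ = −(0.611307)(-0.361603)(129) − (0.611307)(-0.932332)(347) + (0.791393)(108) = 311.76 m.
1° of latitude spans 111000 m, so Δφ = 311.76 / 111000 × 3600 = 10.111″.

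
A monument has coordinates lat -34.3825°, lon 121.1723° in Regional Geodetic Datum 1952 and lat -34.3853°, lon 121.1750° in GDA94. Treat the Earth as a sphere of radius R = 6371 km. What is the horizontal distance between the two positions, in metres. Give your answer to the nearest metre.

Δφ = -34.3853° − -34.3825° = -0.0028°; Δλ = 121.1750° − 121.1723° = +0.0027°.
1° along a meridian = πR/180 = 111195 m.
ΔN = Δφ × 111195 = -311.3 m; ΔE = Δλ × 111195 × cos(-34.3825°) = +0.0027 × 111195 × 0.825286 = 247.8 m.
Distance = √(ΔE² + ΔN²) = √(247.8² + (-311.3)²) = 397.9 m.

398 m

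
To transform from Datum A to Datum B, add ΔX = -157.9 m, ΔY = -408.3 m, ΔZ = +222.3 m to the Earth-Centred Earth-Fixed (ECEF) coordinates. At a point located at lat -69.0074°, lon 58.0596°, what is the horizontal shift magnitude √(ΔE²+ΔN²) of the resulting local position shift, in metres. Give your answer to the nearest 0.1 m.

The local east axis at (φ, λ) is (−sin λ, cos λ, 0), so ΔE = −sin(58.0596°)·(-157.9) + cos(58.0596°)·(-408.3) = -82.01 m.
The local north axis is (−sin φ cos λ, −sin φ sin λ, cos φ), giving ΔN = -77.990 − 323.486 + 79.638 = -321.84 m.
Horizontal magnitude = √(ΔE² + ΔN²) = √((-82.01)² + (-321.84)²) = 332.12 m.

332.1 m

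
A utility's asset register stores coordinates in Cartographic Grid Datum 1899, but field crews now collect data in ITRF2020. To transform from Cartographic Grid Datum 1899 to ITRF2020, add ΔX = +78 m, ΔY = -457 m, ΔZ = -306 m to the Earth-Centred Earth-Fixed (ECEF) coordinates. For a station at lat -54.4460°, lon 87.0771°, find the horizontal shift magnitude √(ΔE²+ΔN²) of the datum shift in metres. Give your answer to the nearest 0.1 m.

The local east axis at (φ, λ) is (−sin λ, cos λ, 0), so ΔE = −sin(87.0771°)·78 + cos(87.0771°)·(-457) = -101.20 m.
The local north axis is (−sin φ cos λ, −sin φ sin λ, cos φ), giving ΔN = 3.236 − 371.317 − 177.930 = -546.01 m.
Horizontal magnitude = √(ΔE² + ΔN²) = √((-101.20)² + (-546.01)²) = 555.31 m.

555.3 m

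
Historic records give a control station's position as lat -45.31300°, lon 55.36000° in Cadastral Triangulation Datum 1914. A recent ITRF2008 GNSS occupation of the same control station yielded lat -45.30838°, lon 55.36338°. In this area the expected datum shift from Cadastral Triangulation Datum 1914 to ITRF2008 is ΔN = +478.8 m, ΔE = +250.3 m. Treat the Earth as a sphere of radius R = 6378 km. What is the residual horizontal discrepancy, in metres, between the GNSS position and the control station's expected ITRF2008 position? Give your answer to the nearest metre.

38 m

Observed coordinate differences: Δφ = +0.00462°, Δλ = +0.00338°.
Converting to metres (1° lat = 111317 m, cos φ = 0.703233): observed ΔN = 514.3 m, observed ΔE = 264.6 m.
Subtracting the expected shift leaves a residual of 514.3 − (478.8) = 35.5 m north and 264.6 − (250.3) = 14.3 m east.
Residual distance = √(35.5² + 14.3²) = 38.3 m.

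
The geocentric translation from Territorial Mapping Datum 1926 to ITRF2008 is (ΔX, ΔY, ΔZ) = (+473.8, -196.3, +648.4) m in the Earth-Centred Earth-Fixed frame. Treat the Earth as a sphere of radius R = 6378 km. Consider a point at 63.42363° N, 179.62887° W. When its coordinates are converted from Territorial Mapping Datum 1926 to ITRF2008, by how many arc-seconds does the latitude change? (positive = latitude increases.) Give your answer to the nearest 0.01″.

Δφ = 23.05″

sin φ = 0.894339, cos φ = 0.447390, sin λ = -0.006477, cos λ = -0.999979.
North component: ΔN = −sin φ cos λ·ΔX − sin φ sin λ·ΔY + cos φ·ΔZ = −(0.894339)(-0.999979)(473.8) − (0.894339)(-0.006477)(-196.3) + (0.447390)(648.4) = 712.68 m.
1° of latitude spans πR/180 = 111317 m, so Δφ = 712.68 / 111317 × 3600 = 23.048″.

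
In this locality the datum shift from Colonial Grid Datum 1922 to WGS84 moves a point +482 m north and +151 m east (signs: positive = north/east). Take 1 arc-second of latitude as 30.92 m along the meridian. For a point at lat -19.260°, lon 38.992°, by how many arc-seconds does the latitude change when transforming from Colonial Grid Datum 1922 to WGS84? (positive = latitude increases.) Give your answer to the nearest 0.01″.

1″ of latitude = 30.92 m, so Δφ = 482.0 / 30.92 = 15.589″.

Δφ = 15.59″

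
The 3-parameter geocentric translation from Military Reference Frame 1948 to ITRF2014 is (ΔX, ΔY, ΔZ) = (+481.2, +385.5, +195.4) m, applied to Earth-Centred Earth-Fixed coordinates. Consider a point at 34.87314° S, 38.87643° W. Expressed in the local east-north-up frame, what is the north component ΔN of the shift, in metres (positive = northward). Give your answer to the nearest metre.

ΔN = 236 m

The local north axis is (−sin φ cos λ, −sin φ sin λ, cos φ), giving ΔN = 214.190 − 138.341 + 160.310 = 236.16 m.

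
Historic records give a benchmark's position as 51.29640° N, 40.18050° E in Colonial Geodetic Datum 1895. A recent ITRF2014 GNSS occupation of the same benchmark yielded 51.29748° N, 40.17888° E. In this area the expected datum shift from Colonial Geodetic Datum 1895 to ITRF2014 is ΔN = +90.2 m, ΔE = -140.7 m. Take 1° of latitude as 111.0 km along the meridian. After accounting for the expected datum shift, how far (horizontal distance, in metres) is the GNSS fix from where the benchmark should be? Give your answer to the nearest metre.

41 m

Observed coordinate differences: Δφ = +0.00108°, Δλ = -0.00162°.
Converting to metres (1° lat = 111000 m, cos φ = 0.625292): observed ΔN = 119.9 m, observed ΔE = -112.4 m.
Subtracting the expected shift leaves a residual of 119.9 − (90.2) = 29.7 m north and -112.4 − (-140.7) = 28.3 m east.
Residual distance = √(29.7² + 28.3²) = 41.0 m.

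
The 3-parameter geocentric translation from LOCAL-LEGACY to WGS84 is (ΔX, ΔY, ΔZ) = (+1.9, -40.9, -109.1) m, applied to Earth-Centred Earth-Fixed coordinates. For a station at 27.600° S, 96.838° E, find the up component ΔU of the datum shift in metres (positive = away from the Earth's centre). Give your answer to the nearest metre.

ΔU = 14 m

At φ = -27.600°, λ = 96.838°: sin φ = -0.463296, cos φ = 0.886204, sin λ = 0.992887, cos λ = -0.119063.
ΔU = cos φ cos λ·ΔX + cos φ sin λ·ΔY + sin φ·ΔZ = (0.886204)(-0.119063)(1.9) + (0.886204)(0.992887)(-40.9) + (-0.463296)(-109.1) = 14.36 m.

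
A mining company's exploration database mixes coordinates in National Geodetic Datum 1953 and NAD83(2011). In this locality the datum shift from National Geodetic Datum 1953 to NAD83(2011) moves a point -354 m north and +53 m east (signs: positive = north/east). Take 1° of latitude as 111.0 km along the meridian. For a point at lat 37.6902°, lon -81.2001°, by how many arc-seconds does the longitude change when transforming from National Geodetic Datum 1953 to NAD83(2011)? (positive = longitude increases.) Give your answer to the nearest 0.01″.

At latitude 37.6902°, cos φ = 0.791328.
1° of longitude at this latitude = 111.0 × cos φ = 87.84 km, so Δλ = 53.0 / 87837.4 = 0.0006034° = 2.172″.

Δλ = 2.17″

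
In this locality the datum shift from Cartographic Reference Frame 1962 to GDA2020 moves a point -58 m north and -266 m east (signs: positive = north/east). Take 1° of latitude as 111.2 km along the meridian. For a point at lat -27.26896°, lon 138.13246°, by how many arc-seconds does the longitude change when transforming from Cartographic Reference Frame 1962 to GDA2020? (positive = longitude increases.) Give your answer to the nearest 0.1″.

At latitude -27.26896°, cos φ = 0.888866.
1° of longitude at this latitude = 111.2 × cos φ = 98.84 km, so Δλ = -266.0 / 98841.9 = -0.0026912° = -9.688″.

Δλ = -9.7″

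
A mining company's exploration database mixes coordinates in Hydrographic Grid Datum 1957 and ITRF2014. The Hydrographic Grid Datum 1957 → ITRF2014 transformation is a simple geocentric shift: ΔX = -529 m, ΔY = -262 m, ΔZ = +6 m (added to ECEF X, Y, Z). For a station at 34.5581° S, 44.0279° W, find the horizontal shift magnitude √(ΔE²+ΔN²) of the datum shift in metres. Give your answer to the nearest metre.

The local east axis at (φ, λ) is (−sin λ, cos λ, 0), so ΔE = −sin(-44.0279°)·(-529) + cos(-44.0279°)·(-262) = -556.04 m.
The local north axis is (−sin φ cos λ, −sin φ sin λ, cos φ), giving ΔN = -215.751 + 103.290 + 4.941 = -107.52 m.
Horizontal magnitude = √(ΔE² + ΔN²) = √((-556.04)² + (-107.52)²) = 566.34 m.

566 m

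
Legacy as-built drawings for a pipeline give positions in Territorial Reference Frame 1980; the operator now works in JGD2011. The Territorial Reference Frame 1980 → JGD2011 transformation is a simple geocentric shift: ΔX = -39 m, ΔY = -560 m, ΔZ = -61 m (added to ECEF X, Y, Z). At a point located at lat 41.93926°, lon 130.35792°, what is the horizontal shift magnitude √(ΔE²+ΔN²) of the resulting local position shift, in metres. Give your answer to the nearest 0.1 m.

The local east axis at (φ, λ) is (−sin λ, cos λ, 0), so ΔE = −sin(130.35792°)·(-39) + cos(130.35792°)·(-560) = 392.35 m.
The local north axis is (−sin φ cos λ, −sin φ sin λ, cos φ), giving ΔN = -16.879 + 285.200 − 45.375 = 222.95 m.
Horizontal magnitude = √(ΔE² + ΔN²) = √(392.35² + 222.95²) = 451.27 m.

451.3 m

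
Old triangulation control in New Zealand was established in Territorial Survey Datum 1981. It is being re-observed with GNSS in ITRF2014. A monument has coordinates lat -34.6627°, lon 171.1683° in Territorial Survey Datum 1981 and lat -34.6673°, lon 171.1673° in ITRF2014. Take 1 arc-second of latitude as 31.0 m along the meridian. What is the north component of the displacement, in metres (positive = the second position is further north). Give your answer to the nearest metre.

Δφ = -34.6673° − -34.6627° = -0.0046°; Δλ = 171.1673° − 171.1683° = -0.0010°.
1° of latitude = 3600 × 31.00 = 111600 m.
ΔN = Δφ × 111600 = -513.4 m; ΔE = Δλ × 111600 × cos(-34.6627°) = -0.0010 × 111600 × 0.822514 = -91.8 m.

ΔN = -513 m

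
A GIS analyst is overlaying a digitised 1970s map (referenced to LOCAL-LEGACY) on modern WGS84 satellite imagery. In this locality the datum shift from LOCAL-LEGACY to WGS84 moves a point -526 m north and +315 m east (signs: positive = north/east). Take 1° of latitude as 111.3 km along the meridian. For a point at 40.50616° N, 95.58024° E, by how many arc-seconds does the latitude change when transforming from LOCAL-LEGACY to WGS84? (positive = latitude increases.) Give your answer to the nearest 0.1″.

Δφ = -17.0″

1° of latitude = 111.3 km, so Δφ = -526.0 / 111300 = -0.0047260° = -17.013″.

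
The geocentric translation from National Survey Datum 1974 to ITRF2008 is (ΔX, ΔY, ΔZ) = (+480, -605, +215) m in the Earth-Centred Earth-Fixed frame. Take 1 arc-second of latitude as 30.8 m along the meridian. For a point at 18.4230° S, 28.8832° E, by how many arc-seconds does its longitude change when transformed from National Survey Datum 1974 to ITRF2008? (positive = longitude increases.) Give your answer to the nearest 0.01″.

Δλ = -26.06″

sin φ = -0.316030, cos φ = 0.948749, sin λ = 0.483026, cos λ = 0.875606.
East component: ΔE = −sin λ·ΔX + cos λ·ΔY = −(0.483026)(480) + (0.875606)(-605) = -761.59 m.
1° of latitude spans 3600 × 30.80 = 110880 m; at latitude φ, 1° of longitude spans that × cos φ = 105197.3 m, so Δλ = -761.59 / 105197.3 × 3600 = -26.063″.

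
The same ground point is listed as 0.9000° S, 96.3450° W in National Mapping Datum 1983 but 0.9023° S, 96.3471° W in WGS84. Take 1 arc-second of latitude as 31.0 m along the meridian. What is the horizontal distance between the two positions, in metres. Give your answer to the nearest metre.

348 m

Δφ = -0.9023° − -0.9000° = -0.0023°; Δλ = -96.3471° − -96.3450° = -0.0021°.
1° of latitude = 3600 × 31.00 = 111600 m.
ΔN = Δφ × 111600 = -256.7 m; ΔE = Δλ × 111600 × cos(-0.9000°) = -0.0021 × 111600 × 0.999877 = -234.3 m.
Distance = √(ΔE² + ΔN²) = √((-234.3)² + (-256.7)²) = 347.6 m.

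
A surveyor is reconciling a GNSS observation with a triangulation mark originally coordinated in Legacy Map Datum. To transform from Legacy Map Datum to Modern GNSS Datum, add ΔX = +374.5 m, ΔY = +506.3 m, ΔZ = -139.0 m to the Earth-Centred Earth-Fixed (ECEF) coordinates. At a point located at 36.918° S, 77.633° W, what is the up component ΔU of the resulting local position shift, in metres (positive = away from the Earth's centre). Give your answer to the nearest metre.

ΔU = -248 m

The local up (radial) axis is (cos φ cos λ, cos φ sin λ, sin φ), giving ΔU = 64.126 − 395.392 + 83.493 = -247.77 m.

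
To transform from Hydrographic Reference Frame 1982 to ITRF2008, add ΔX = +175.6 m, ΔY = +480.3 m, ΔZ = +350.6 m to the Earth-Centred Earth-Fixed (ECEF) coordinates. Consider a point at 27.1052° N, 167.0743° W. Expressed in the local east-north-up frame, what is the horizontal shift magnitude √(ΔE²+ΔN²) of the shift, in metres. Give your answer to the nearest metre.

The local east axis at (φ, λ) is (−sin λ, cos λ, 0), so ΔE = −sin(-167.0743°)·175.6 + cos(-167.0743°)·480.3 = -428.85 m.
The local north axis is (−sin φ cos λ, −sin φ sin λ, cos φ), giving ΔN = 77.981 + 48.951 + 312.094 = 439.03 m.
Horizontal magnitude = √(ΔE² + ΔN²) = √((-428.85)² + 439.03²) = 613.72 m.

614 m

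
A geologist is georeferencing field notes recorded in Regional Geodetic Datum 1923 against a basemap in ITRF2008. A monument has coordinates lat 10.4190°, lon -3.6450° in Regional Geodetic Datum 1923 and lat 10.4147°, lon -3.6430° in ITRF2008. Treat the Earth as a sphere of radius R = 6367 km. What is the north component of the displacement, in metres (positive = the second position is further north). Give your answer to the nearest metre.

ΔN = -478 m

Δφ = 10.4147° − 10.4190° = -0.0043°; Δλ = -3.6430° − -3.6450° = +0.0020°.
1° along a meridian = πR/180 = 111125 m.
ΔN = Δφ × 111125 = -477.8 m; ΔE = Δλ × 111125 × cos(10.4190°) = +0.0020 × 111125 × 0.983512 = 218.6 m.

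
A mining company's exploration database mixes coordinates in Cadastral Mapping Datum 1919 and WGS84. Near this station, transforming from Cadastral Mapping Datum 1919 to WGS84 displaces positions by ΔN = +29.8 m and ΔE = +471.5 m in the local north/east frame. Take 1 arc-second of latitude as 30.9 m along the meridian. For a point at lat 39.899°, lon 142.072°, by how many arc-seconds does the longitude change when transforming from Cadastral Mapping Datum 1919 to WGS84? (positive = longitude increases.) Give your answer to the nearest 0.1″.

Δλ = 19.9″

At latitude 39.899°, cos φ = 0.767176.
1″ of longitude at this latitude = 30.90 × cos φ = 23.7057 m, so Δλ = 471.5 / 23.7057 = 19.890″.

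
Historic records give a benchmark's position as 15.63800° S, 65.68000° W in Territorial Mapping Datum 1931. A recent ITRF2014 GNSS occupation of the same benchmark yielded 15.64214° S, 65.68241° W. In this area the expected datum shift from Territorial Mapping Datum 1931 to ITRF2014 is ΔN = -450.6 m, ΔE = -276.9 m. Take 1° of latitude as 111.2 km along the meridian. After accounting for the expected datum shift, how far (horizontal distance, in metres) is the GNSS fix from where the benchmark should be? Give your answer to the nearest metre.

21 m

Observed coordinate differences: Δφ = -0.00414°, Δλ = -0.00241°.
Converting to metres (1° lat = 111200 m, cos φ = 0.962984): observed ΔN = -460.4 m, observed ΔE = -258.1 m.
Subtracting the expected shift leaves a residual of -460.4 − (-450.6) = -9.8 m north and -258.1 − (-276.9) = 18.8 m east.
Residual distance = √((-9.8)² + 18.8²) = 21.2 m.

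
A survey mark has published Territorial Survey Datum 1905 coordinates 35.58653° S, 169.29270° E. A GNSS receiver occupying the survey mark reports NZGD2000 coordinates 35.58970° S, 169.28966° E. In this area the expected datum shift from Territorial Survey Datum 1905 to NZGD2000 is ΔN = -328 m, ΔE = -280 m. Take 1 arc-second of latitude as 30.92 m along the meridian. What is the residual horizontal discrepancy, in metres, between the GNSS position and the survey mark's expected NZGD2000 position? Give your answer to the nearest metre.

Observed coordinate differences: Δφ = -0.00317°, Δλ = -0.00304°.
Converting to metres (1° lat = 111312 m, cos φ = 0.813238): observed ΔN = -352.9 m, observed ΔE = -275.2 m.
Subtracting the expected shift leaves a residual of -352.9 − (-328) = -24.9 m north and -275.2 − (-280) = 4.8 m east.
Residual distance = √((-24.9)² + 4.8²) = 25.3 m.

25 m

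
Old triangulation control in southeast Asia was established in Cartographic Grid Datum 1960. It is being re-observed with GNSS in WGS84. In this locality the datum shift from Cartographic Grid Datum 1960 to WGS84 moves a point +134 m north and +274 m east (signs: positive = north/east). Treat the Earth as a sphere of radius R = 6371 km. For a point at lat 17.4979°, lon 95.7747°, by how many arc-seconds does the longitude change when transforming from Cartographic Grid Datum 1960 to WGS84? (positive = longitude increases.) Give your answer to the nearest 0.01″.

Δλ = 9.30″

At latitude 17.4979°, cos φ = 0.953728.
One radian of longitude at latitude φ spans R cos φ, so Δλ = ΔE / (R cos φ) = 274.0 / (6371000 × 0.953728) = 4.5094e-05 rad = 9.301″.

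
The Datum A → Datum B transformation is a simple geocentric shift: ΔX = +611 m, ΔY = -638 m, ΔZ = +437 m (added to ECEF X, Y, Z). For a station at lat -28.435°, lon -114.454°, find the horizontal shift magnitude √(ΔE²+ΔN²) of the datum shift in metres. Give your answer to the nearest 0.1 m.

982.3 m

At φ = -28.435°, λ = -114.454°: sin φ = -0.476161, cos φ = 0.879358, sin λ = -0.910294, cos λ = -0.413963.
ΔE = −sin λ·ΔX + cos λ·ΔY = −(-0.910294)·(611) + (-0.413963)·(-638) = 820.30 m.
ΔN = −sin φ cos λ·ΔX − sin φ sin λ·ΔY + cos φ·ΔZ = −(-0.476161)(-0.413963)(611) − (-0.476161)(-0.910294)(-638) + (0.879358)(437) = 540.38 m.
Horizontal magnitude = √(ΔE² + ΔN²) = √(820.30² + 540.38²) = 982.29 m.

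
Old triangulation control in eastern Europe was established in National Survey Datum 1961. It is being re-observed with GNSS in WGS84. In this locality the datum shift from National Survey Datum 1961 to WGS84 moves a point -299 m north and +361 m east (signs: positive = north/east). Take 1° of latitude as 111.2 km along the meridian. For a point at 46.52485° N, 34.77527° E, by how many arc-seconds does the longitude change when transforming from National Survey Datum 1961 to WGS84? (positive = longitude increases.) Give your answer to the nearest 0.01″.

At latitude 46.52485°, cos φ = 0.688040.
1° of longitude at this latitude = 111.2 × cos φ = 76.51 km, so Δλ = 361.0 / 76510.0 = 0.0047183° = 16.986″.

Δλ = 16.99″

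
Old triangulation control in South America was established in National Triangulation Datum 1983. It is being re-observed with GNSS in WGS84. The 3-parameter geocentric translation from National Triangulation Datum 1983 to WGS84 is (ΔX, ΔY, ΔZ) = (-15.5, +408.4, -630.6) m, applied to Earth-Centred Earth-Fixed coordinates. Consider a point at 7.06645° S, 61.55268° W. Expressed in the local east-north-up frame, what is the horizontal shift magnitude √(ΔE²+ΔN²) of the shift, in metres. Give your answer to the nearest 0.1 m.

The local east axis at (φ, λ) is (−sin λ, cos λ, 0), so ΔE = −sin(-61.55268°)·(-15.5) + cos(-61.55268°)·408.4 = 180.91 m.
The local north axis is (−sin φ cos λ, −sin φ sin λ, cos φ), giving ΔN = -0.908 − 44.175 − 625.810 = -670.89 m.
Horizontal magnitude = √(ΔE² + ΔN²) = √(180.91² + (-670.89)²) = 694.86 m.

694.9 m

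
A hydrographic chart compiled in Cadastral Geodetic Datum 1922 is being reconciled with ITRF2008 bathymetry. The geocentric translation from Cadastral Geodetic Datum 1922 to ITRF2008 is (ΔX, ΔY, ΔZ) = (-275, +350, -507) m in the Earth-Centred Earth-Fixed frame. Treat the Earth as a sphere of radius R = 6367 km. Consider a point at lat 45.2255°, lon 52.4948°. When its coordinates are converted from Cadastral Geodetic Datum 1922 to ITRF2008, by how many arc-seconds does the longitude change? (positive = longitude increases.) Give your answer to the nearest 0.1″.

sin φ = 0.709884, cos φ = 0.704318, sin λ = 0.793298, cos λ = 0.608833.
East component: ΔE = −sin λ·ΔX + cos λ·ΔY = −(0.793298)(-275) + (0.608833)(350) = 431.25 m.
1° of latitude spans πR/180 = 111125 m; at latitude φ, 1° of longitude spans that × cos φ = 78267.5 m, so Δλ = 431.25 / 78267.5 × 3600 = 19.836″.

Δλ = 19.8″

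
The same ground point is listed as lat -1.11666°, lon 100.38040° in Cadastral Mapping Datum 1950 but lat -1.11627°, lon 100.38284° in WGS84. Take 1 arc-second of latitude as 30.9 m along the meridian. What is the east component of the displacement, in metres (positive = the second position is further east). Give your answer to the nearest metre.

Δφ = -1.11627° − -1.11666° = +0.00039°; Δλ = 100.38284° − 100.38040° = +0.00244°.
1° of latitude = 3600 × 30.90 = 111240 m.
ΔN = Δφ × 111240 = 43.4 m; ΔE = Δλ × 111240 × cos(-1.11666°) = +0.00244 × 111240 × 0.999810 = 271.4 m.

ΔE = 271 m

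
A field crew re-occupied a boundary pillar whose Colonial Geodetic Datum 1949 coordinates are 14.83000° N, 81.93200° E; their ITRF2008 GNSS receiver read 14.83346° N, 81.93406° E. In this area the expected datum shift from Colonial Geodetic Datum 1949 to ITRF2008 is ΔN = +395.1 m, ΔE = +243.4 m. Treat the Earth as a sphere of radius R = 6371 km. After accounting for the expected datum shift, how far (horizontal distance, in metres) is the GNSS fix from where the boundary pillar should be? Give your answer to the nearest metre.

Observed coordinate differences: Δφ = +0.00346°, Δλ = +0.00206°.
Converting to metres (1° lat = 111195 m, cos φ = 0.966690): observed ΔN = 384.7 m, observed ΔE = 221.4 m.
Subtracting the expected shift leaves a residual of 384.7 − (395.1) = -10.4 m north and 221.4 − (243.4) = -22.0 m east.
Residual distance = √((-10.4)² + (-22.0)²) = 24.3 m.

24 m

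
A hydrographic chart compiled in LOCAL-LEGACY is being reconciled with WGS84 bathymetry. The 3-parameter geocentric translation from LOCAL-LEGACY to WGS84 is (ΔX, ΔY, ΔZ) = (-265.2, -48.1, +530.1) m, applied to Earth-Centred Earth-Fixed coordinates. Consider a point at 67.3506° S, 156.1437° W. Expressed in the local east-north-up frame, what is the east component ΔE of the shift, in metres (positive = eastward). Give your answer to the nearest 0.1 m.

The local east axis at (φ, λ) is (−sin λ, cos λ, 0), so ΔE = −sin(-156.1437°)·(-265.2) + cos(-156.1437°)·(-48.1) = -63.27 m.

ΔE = -63.3 m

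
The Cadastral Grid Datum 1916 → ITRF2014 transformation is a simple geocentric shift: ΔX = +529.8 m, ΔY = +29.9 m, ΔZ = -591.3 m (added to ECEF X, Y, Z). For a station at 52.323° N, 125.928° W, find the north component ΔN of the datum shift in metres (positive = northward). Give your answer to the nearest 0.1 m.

At φ = 52.323°, λ = -125.928°: sin φ = 0.791469, cos φ = 0.611209, sin λ = -0.809755, cos λ = -0.586768.
ΔN = −sin φ cos λ·ΔX − sin φ sin λ·ΔY + cos φ·ΔZ = −(0.791469)(-0.586768)(529.8) − (0.791469)(-0.809755)(29.9) + (0.611209)(-591.3) = -96.20 m.

ΔN = -96.2 m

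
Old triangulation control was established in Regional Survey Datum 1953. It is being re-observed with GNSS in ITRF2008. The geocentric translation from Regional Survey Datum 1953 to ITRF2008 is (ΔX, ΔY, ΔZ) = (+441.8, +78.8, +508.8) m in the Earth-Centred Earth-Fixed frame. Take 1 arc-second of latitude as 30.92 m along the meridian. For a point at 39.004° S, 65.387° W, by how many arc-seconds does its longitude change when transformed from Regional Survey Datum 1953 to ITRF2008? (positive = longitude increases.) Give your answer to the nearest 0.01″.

Δλ = 18.08″

sin φ = -0.629375, cos φ = 0.777102, sin λ = -0.909142, cos λ = 0.416487.
East component: ΔE = −sin λ·ΔX + cos λ·ΔY = −(-0.909142)(441.8) + (0.416487)(78.8) = 434.48 m.
1° of latitude spans 3600 × 30.92 = 111312 m; at latitude φ, 1° of longitude spans that × cos φ = 86500.8 m, so Δλ = 434.48 / 86500.8 × 3600 = 18.082″.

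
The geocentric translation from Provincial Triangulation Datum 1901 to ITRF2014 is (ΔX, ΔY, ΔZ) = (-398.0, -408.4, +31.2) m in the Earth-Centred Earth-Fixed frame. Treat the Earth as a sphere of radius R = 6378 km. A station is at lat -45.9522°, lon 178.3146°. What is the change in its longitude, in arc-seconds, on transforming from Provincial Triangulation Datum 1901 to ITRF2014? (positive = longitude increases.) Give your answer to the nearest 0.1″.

sin φ = -0.718760, cos φ = 0.695258, sin λ = 0.029412, cos λ = -0.999567.
East component: ΔE = −sin λ·ΔX + cos λ·ΔY = −(0.029412)(-398.0) + (-0.999567)(-408.4) = 419.93 m.
1° of latitude spans πR/180 = 111317 m; at latitude φ, 1° of longitude spans that × cos φ = 77394.1 m, so Δλ = 419.93 / 77394.1 × 3600 = 19.533″.

Δλ = 19.5″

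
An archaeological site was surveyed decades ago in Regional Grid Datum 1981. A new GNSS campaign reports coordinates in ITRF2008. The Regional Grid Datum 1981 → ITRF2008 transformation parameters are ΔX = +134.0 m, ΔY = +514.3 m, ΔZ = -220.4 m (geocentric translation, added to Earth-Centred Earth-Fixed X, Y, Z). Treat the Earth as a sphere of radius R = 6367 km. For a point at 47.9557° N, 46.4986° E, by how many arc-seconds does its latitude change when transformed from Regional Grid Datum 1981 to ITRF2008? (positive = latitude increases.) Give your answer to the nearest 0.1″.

sin φ = 0.742627, cos φ = 0.669705, sin λ = 0.725358, cos λ = 0.688372.
North component: ΔN = −sin φ cos λ·ΔX − sin φ sin λ·ΔY + cos φ·ΔZ = −(0.742627)(0.688372)(134.0) − (0.742627)(0.725358)(514.3) + (0.669705)(-220.4) = -493.14 m.
1° of latitude spans πR/180 = 111125 m, so Δφ = -493.14 / 111125 × 3600 = -15.976″.

Δφ = -16.0″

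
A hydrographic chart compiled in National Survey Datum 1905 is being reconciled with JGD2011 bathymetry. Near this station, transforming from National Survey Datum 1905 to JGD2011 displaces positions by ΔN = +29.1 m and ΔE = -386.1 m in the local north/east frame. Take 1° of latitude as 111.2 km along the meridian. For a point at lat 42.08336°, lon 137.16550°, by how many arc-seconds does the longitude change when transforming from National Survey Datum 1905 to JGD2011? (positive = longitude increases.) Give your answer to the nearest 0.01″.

Δλ = -16.84″

At latitude 42.08336°, cos φ = 0.742171.
1° of longitude at this latitude = 111.2 × cos φ = 82.53 km, so Δλ = -386.1 / 82529.4 = -0.0046783° = -16.842″.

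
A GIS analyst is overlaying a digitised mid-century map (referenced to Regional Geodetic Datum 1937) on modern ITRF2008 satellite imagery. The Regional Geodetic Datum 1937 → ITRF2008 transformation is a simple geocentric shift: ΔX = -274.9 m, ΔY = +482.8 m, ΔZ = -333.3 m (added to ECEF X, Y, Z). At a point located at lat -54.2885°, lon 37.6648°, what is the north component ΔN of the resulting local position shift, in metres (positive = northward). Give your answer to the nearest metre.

At φ = -54.2885°, λ = 37.6648°: sin φ = -0.811966, cos φ = 0.583704, sin λ = 0.611041, cos λ = 0.791599.
ΔN = −sin φ cos λ·ΔX − sin φ sin λ·ΔY + cos φ·ΔZ = −(-0.811966)(0.791599)(-274.9) − (-0.811966)(0.611041)(482.8) + (0.583704)(-333.3) = -131.70 m.

ΔN = -132 m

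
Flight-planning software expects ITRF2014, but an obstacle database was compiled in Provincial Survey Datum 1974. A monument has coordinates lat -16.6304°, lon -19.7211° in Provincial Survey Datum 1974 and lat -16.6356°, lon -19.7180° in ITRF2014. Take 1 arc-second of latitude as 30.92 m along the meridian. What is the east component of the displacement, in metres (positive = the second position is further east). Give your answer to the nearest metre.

Δφ = -16.6356° − -16.6304° = -0.0052°; Δλ = -19.7180° − -19.7211° = +0.0031°.
1° of latitude = 3600 × 30.92 = 111312 m.
ΔN = Δφ × 111312 = -578.8 m; ΔE = Δλ × 111312 × cos(-16.6304°) = +0.0031 × 111312 × 0.958171 = 330.6 m.

ΔE = 331 m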